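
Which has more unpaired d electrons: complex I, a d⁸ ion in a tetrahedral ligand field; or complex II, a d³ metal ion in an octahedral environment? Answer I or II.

II

I: With tetrahedral geometry the complex is necessarily high-spin; e⁴ t₂⁴ → 2 unpaired.
II: t₂g³ eg⁰ → 3 unpaired.
So II has more unpaired electrons.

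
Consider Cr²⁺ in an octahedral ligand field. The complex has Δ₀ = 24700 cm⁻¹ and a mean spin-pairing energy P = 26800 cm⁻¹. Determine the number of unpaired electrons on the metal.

Cr is in group 6, so Cr²⁺ is d⁴ (6 − 2 = 4).
With Δ₀ < P the complex is high-spin.
Filling d⁴ accordingly: t2g^3 e_g^1.
Unpaired electrons: 4.

4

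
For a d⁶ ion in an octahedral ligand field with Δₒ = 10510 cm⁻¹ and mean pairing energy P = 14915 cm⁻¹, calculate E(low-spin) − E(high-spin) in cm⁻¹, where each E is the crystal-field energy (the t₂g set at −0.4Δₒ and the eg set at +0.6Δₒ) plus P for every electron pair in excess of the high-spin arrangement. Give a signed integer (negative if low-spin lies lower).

8810

High-spin d⁶ fills as t₂g⁴ eg² with CFSE 4(−0.4) + 2(+0.6) = -0.4Δₒ = -4204 cm⁻¹.
Low-spin: t₂g⁶ eg⁰, orbital CFSE = -2.4Δₒ = -25224 cm⁻¹; plus 2 excess pairs × P = +29830 cm⁻¹; total 4606 cm⁻¹.
The difference is 4606 − (-4204) = 8810 cm⁻¹, so high-spin lies lower.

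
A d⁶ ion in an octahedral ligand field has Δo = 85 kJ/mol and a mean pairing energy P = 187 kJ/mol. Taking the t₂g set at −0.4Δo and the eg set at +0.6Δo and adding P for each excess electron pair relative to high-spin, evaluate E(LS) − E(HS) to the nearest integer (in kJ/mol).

In the high-spin limit (t₂g⁴ eg²) the orbital term is -0.4Δo = -34 kJ/mol, with no excess pairing.
Low-spin: t₂g⁶ eg⁰, orbital CFSE = -2.4Δo = -204 kJ/mol; plus 2 excess pairs × P = +374 kJ/mol; total 170 kJ/mol.
Thus E(LS) − E(HS) = 204 kJ/mol.

204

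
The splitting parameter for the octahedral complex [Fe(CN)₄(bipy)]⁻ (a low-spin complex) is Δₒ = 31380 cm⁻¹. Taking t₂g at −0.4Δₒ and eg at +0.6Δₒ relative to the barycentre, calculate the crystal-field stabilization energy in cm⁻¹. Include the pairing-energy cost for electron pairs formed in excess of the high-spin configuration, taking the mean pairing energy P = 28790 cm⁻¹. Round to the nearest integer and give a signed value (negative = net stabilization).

-5180

Ligand charges: 4×(-1) from CN⁻ and 1×(+0) from bipy sum to -4; with overall charge -1, Fe is +3.
Fe is in group 8, so Fe³⁺ is d⁵ (8 − 3 = 5).
The d⁵ electrons fill as t₂g⁵ eg⁰.
Orbital CFSE = 5(-0.4) + 0(0.6) = -2.0Δₒ = -2.0 × 31380 = -62760 cm⁻¹.
High-spin d⁵ would be t₂g³ eg² with 0 pairs; low-spin has 2, so 2 excess pairs cost +2P = +57580 cm⁻¹.
Net CFSE = -62760 + 57580 = -5180 cm⁻¹.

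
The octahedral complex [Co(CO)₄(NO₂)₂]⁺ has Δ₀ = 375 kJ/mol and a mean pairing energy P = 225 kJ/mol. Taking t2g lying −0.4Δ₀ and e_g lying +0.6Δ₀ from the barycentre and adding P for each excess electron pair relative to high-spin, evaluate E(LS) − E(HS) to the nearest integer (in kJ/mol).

Ligand charges: 4×(+0) from CO and 2×(-1) from NO₂⁻ sum to -2; with overall charge +1, Co is +3.
Co sits in group 9; removing 3 electrons leaves Co³⁺ with 9 − 3 = 6 d electrons.
High-spin d⁶ fills as t2g^4 e_g^2 with CFSE 4(−0.4) + 2(+0.6) = -0.4Δ₀ = -150 kJ/mol.
Low-spin t2g^6 e_g^0 gives -2.4Δ₀ = -900 kJ/mol, but forming 2 extra pairs costs 2P = 450 kJ/mol, so E(LS) = -900 + 450 = -450 kJ/mol.
E(LS) − E(HS) = -450 − (-150) = -300 kJ/mol.

-300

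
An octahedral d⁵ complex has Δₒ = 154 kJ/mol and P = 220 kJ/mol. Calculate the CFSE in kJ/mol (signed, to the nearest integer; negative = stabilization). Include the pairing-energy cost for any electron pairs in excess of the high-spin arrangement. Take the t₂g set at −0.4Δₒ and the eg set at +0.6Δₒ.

With Δₒ < P the complex is high-spin.
That gives t₂g³ eg².
Orbital CFSE = 0.0Δₒ = 0.0 × 154 = 0 kJ/mol.
High-spin has no excess pairs, so no pairing correction applies.

0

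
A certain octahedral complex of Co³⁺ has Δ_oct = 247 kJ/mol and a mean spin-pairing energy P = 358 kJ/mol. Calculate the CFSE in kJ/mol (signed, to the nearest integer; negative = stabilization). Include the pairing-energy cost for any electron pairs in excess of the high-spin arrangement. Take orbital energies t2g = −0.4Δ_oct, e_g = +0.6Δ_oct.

Co is in group 9, so Co³⁺ is d⁶ (9 − 3 = 6).
Δ_oct < P, so pairing is avoided: the ground state is high-spin.
That gives t2g^4 e_g^2.
Orbital CFSE = -0.4Δ_oct = -0.4 × 247 = -99 kJ/mol.
High-spin has no excess pairs, so no pairing correction applies.

-99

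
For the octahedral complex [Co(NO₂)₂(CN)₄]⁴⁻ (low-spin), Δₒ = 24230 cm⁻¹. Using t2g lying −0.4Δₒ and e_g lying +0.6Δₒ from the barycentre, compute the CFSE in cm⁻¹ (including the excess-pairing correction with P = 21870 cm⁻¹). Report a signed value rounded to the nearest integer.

-21744

Ligand charges: 2×(-1) from NO₂⁻ and 4×(-1) from CN⁻ sum to -6; with overall charge -4, Co is +2.
Group 9 minus oxidation state +2 gives a d⁷ configuration for Co²⁺.
Configuration: t2g^6 e_g^1.
CFSE(orbital) = 6×(-0.4Δₒ) + 1×(0.6Δₒ) = -1.8Δₒ; with Δₒ = 24230 cm⁻¹ that is -43614 cm⁻¹.
High-spin d⁷ would be t2g^5 e_g^2 with 2 pairs; low-spin has 3, so 1 excess pair costs +1P = +21870 cm⁻¹.
Combining: -43614 + 21870 = -21744 cm⁻¹.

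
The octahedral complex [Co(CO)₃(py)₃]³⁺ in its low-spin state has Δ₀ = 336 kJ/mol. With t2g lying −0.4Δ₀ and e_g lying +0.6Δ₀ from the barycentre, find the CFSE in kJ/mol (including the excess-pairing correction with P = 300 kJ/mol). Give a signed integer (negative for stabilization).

-206

Ligand charges: 3×(+0) from CO and 3×(+0) from py sum to +0; with overall charge +3, Co is +3.
Co is in group 9, so Co³⁺ is d⁶ (9 − 3 = 6).
Electron filling gives t2g^6 e_g^0.
Orbital CFSE = 6(-0.4) + 0(0.6) = -2.4Δ₀ = -2.4 × 336 = -806 kJ/mol.
Relative to high-spin t2g^4 e_g^2 (1 paired), the low-spin configuration has 2 additional pairs, contributing +2 × 300 = +600 kJ/mol.
Combining: -806 + 600 = -206 kJ/mol.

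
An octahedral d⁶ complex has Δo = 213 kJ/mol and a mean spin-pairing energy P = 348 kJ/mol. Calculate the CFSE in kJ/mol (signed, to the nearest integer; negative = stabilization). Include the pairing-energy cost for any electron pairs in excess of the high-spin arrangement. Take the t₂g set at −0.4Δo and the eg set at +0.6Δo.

Here Δo < P (213 < 348), so the high-spin state is favoured.
Configuration: t₂g⁴ eg².
Orbital CFSE = -0.4Δo = -0.4 × 213 = -85 kJ/mol.
High-spin has no excess pairs, so no pairing correction applies.

-85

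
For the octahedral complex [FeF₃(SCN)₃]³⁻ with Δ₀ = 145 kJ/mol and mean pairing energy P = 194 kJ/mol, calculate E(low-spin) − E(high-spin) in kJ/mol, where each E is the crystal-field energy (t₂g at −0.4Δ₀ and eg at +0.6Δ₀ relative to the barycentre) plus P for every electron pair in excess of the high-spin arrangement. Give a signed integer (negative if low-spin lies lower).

Ligand charges: 3×(-1) from F⁻ and 3×(-1) from SCN⁻ sum to -6; with overall charge -3, Fe is +3.
Fe sits in group 8; removing 3 electrons leaves Fe³⁺ with 8 − 3 = 5 d electrons.
High-spin d⁵ fills as t₂g³ eg² with CFSE 3(−0.4) + 2(+0.6) = 0.0Δ₀ = 0 kJ/mol.
For low-spin the configuration is t₂g⁵ eg⁰: orbital energy -2.0 × 145 = -290 kJ/mol, and 2 additional pairs relative to high-spin add 388 kJ/mol, giving 98 kJ/mol.
E(LS) − E(HS) = 98 − (0) = 98 kJ/mol.

98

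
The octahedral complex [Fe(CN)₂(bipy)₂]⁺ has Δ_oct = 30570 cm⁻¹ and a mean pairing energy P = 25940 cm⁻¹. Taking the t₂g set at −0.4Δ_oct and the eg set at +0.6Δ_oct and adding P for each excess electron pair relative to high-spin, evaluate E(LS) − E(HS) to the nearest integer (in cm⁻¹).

-9260

Ligand charges: 2×(-1) from CN⁻ and 2×(+0) from bipy sum to -2; with overall charge +1, Fe is +3.
Fe sits in group 8; removing 3 electrons leaves Fe³⁺ with 8 − 3 = 5 d electrons.
In the high-spin limit (t₂g³ eg²) the orbital term is 0.0Δ_oct = 0 cm⁻¹, with no excess pairing.
For low-spin the configuration is t₂g⁵ eg⁰: orbital energy -2.0 × 30570 = -61140 cm⁻¹, and 2 additional pairs relative to high-spin add 51880 cm⁻¹, giving -9260 cm⁻¹.
E(LS) − E(HS) = -9260 − (0) = -9260 cm⁻¹.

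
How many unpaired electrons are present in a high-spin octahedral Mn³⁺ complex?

4

Mn is in group 7, so Mn³⁺ is d⁴ (7 − 3 = 4).
Configuration: t2g^3 e_g^1, giving 4 unpaired electrons.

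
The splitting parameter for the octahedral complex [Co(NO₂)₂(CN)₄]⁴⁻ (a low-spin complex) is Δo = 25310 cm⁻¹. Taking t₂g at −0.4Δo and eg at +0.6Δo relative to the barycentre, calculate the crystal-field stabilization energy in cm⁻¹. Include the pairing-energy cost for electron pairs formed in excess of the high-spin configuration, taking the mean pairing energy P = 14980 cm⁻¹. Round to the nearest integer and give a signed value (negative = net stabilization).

Ligand charges: 2×(-1) from NO₂⁻ and 4×(-1) from CN⁻ sum to -6; with overall charge -4, Co is +2.
Co is in group 9, so Co²⁺ is d⁷ (9 − 2 = 7).
The d⁷ electrons fill as t₂g⁶ eg¹.
The orbital stabilization is -1.8Δo = -1.8 × 25310 = -45558 cm⁻¹.
High-spin d⁷ would be t₂g⁵ eg² with 2 pairs; low-spin has 3, so 1 excess pair costs +1P = +14980 cm⁻¹.
Net CFSE = -45558 + 14980 = -30578 cm⁻¹.

-30578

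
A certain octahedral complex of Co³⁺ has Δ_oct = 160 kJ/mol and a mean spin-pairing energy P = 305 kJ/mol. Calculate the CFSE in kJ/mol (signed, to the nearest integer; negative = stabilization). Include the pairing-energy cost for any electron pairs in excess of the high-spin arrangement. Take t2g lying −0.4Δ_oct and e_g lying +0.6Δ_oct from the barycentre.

Co sits in group 9; removing 3 electrons leaves Co³⁺ with 9 − 3 = 6 d electrons.
Here Δ_oct < P (160 < 305), so the high-spin state is favoured.
Filling d⁶ accordingly: t2g^4 e_g^2.
Orbital CFSE = -0.4Δ_oct = -0.4 × 160 = -64 kJ/mol.
High-spin has no excess pairs, so no pairing correction applies.

-64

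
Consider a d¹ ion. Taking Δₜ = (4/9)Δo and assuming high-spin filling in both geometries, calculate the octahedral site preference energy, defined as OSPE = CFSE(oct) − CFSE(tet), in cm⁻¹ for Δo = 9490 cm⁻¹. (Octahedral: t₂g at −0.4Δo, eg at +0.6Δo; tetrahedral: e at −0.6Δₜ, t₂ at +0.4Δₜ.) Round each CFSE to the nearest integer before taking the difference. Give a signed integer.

Octahedral high-spin t2g^1 e_g^0: CFSE = -0.4 × 9490 = -3796 cm⁻¹.
Tetrahedral: e^1 t2^0, CFSE = 1(−0.6) + 0(+0.4) = -0.6Δₜ = -0.6 × (4/9) × 9490 = -2531 cm⁻¹.
OSPE = CFSE(oct) − CFSE(tet) = -3796 − (-2531) = -1265 cm⁻¹.

-1265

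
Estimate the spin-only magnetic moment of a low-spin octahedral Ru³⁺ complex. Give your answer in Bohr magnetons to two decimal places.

Group 8 minus oxidation state +3 gives a d⁵ configuration for Ru³⁺.
Configuration: t2g^5 e_g^0 → 1 unpaired electron.
μ(spin-only) = √[1(1+2)] = √3 ≈ 1.73 Bohr magnetons.

1.73 Bohr magnetons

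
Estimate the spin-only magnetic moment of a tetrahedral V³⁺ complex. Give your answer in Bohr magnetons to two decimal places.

2.83 Bohr magnetons

Group 5 minus oxidation state +3 gives a d² configuration for V³⁺.
Tetrahedral splitting is small, so the complex is high-spin.
Configuration: e² t₂⁰ → 2 unpaired electrons.
μ(spin-only) = √[2(2+2)] = √8 ≈ 2.83 Bohr magnetons.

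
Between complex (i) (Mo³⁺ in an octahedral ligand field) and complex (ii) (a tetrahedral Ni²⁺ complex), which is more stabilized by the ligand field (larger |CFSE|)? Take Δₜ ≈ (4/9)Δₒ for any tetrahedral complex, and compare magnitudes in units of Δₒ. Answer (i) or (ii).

(i)

(i): Mo sits in group 6; removing 3 electrons leaves Mo³⁺ with 6 − 3 = 3 d electrons; For octahedral d³ the high- and low-spin configurations coincide; t2g^3 e_g^0, CFSE = -1.2Δₒ.
(ii): Ni is in group 10, so Ni²⁺ is d⁸ (10 − 2 = 8); Tetrahedral splitting is small, so the complex is high-spin; e⁴ t₂⁴, CFSE = -0.8Δₜ ≈ -0.36Δₒ.
So (i) has the larger |CFSE|.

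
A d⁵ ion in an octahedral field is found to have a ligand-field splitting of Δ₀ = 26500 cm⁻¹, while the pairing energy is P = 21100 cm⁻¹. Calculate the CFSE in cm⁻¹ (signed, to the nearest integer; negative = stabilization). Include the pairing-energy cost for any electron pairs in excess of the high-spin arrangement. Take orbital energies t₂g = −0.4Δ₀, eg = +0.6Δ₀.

With Δ₀ > P the complex is low-spin.
That gives t₂g⁵ eg⁰.
Orbital CFSE = -2.0Δ₀ = -2.0 × 26500 = -53000 cm⁻¹.
Excess pairs vs high-spin: 2 − 0 = 2; pairing cost = +42200 cm⁻¹.
Net CFSE = -53000 + 42200 = -10800 cm⁻¹.

-10800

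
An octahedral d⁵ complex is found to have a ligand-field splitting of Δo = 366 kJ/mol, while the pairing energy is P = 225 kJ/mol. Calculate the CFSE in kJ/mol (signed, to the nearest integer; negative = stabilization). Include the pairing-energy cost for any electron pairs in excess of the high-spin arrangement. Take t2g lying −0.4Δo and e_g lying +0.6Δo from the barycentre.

-282

Since Δo = 366 kJ/mol > P = 225 kJ/mol, the complex adopts the low-spin configuration.
Configuration: t2g^5 e_g^0.
Orbital CFSE = -2.0Δo = -2.0 × 366 = -732 kJ/mol.
Excess pairs vs high-spin: 2 − 0 = 2; pairing cost = +450 kJ/mol.
Net CFSE = -732 + 450 = -282 kJ/mol.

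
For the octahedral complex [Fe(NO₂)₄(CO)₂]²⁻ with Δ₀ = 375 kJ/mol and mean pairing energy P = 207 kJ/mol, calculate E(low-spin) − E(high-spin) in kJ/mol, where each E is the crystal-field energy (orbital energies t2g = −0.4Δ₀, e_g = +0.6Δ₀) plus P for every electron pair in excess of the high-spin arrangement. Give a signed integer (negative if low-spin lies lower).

-336

Ligand charges: 4×(-1) from NO₂⁻ and 2×(+0) from CO sum to -4; with overall charge -2, Fe is +2.
Fe²⁺: group 8, so d-count = 8 − 2 = 6.
High-spin d⁶ fills as t2g^4 e_g^2 with CFSE 4(−0.4) + 2(+0.6) = -0.4Δ₀ = -150 kJ/mol.
For low-spin the configuration is t2g^6 e_g^0: orbital energy -2.4 × 375 = -900 kJ/mol, and 2 additional pairs relative to high-spin add 414 kJ/mol, giving -486 kJ/mol.
E(LS) − E(HS) = -486 − (-150) = -336 kJ/mol.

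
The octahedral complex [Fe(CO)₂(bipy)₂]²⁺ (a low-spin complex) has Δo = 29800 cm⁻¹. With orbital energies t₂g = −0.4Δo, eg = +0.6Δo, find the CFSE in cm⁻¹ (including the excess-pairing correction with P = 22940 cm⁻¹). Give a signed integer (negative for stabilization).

Ligand charges: 2×(+0) from CO and 2×(+0) from bipy sum to +0; with overall charge +2, Fe is +2.
Fe is in group 8, so Fe²⁺ is d⁶ (8 − 2 = 6).
Configuration: t₂g⁶ eg⁰.
Orbital CFSE = 6(-0.4) + 0(0.6) = -2.4Δo = -2.4 × 29800 = -71520 cm⁻¹.
High-spin d⁶ would be t₂g⁴ eg² with 1 pair; low-spin has 3, so 2 excess pairs cost +2P = +45880 cm⁻¹.
Net CFSE = -71520 + 45880 = -25640 cm⁻¹.

-25640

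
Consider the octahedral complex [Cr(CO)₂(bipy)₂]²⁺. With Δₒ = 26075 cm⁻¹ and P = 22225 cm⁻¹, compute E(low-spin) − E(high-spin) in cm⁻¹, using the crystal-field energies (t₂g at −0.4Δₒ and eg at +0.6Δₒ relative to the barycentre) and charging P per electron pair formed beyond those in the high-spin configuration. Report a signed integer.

-3850

Ligand charges: 2×(+0) from CO and 2×(+0) from bipy sum to +0; with overall charge +2, Cr is +2.
Cr sits in group 6; removing 2 electrons leaves Cr²⁺ with 6 − 2 = 4 d electrons.
In the high-spin limit (t₂g³ eg¹) the orbital term is -0.6Δₒ = -15645 cm⁻¹, with no excess pairing.
Low-spin t₂g⁴ eg⁰ gives -1.6Δₒ = -41720 cm⁻¹, but forming 1 extra pair costs 1P = 22225 cm⁻¹, so E(LS) = -41720 + 22225 = -19495 cm⁻¹.
E(LS) − E(HS) = -19495 − (-15645) = -3850 cm⁻¹.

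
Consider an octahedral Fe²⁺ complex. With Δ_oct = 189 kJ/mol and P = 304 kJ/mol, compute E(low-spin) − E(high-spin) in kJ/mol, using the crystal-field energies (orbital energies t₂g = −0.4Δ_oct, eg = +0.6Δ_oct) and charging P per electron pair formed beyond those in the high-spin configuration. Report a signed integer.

Fe sits in group 8; removing 2 electrons leaves Fe²⁺ with 8 − 2 = 6 d electrons.
High-spin d⁶ fills as t₂g⁴ eg² with CFSE 4(−0.4) + 2(+0.6) = -0.4Δ_oct = -76 kJ/mol.
For low-spin the configuration is t₂g⁶ eg⁰: orbital energy -2.4 × 189 = -454 kJ/mol, and 2 additional pairs relative to high-spin add 608 kJ/mol, giving 154 kJ/mol.
E(LS) − E(HS) = 154 − (-76) = 230 kJ/mol.

230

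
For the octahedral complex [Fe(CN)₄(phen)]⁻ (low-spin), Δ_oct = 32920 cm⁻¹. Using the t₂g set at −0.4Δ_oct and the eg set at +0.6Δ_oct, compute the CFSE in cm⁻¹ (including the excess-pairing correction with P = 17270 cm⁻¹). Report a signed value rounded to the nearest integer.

-31300

Ligand charges: 4×(-1) from CN⁻ and 1×(+0) from phen sum to -4; with overall charge -1, Fe is +3.
Fe sits in group 8; removing 3 electrons leaves Fe³⁺ with 8 − 3 = 5 d electrons.
Configuration: t₂g⁵ eg⁰.
The orbital stabilization is -2.0Δ_oct = -2.0 × 32920 = -65840 cm⁻¹.
Pairing penalty: 2 pairs vs 0 in the high-spin reference → 2 extra × P = 34540 cm⁻¹.
Overall CFSE = -65840 + 34540 = -31300 cm⁻¹.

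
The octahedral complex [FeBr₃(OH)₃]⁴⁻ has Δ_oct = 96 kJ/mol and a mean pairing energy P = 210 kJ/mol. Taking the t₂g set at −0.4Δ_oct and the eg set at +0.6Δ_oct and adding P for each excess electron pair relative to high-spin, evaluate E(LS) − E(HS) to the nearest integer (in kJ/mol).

228

Ligand charges: 3×(-1) from Br⁻ and 3×(-1) from OH⁻ sum to -6; with overall charge -4, Fe is +2.
Fe²⁺: group 8, so d-count = 8 − 2 = 6.
High-spin d⁶ fills as t₂g⁴ eg² with CFSE 4(−0.4) + 2(+0.6) = -0.4Δ_oct = -38 kJ/mol.
For low-spin the configuration is t₂g⁶ eg⁰: orbital energy -2.4 × 96 = -230 kJ/mol, and 2 additional pairs relative to high-spin add 420 kJ/mol, giving 190 kJ/mol.
The difference is 190 − (-38) = 228 kJ/mol, so high-spin lies lower.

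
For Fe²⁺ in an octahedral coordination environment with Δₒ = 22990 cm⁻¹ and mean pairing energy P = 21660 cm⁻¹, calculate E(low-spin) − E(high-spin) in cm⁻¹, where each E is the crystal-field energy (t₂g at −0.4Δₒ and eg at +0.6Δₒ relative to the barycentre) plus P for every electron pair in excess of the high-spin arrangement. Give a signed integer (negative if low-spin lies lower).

-2660

Fe²⁺: group 8, so d-count = 8 − 2 = 6.
High-spin d⁶ fills as t₂g⁴ eg² with CFSE 4(−0.4) + 2(+0.6) = -0.4Δₒ = -9196 cm⁻¹.
Low-spin: t₂g⁶ eg⁰, orbital CFSE = -2.4Δₒ = -55176 cm⁻¹; plus 2 excess pairs × P = +43320 cm⁻¹; total -11856 cm⁻¹.
E(LS) − E(HS) = -11856 − (-9196) = -2660 cm⁻¹.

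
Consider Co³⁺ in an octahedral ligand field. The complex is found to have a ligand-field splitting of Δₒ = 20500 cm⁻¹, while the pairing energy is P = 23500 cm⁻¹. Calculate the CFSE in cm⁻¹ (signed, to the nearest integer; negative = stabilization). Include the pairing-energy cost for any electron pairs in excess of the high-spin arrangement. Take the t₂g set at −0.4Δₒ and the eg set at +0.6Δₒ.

-8200

Co is in group 9, so Co³⁺ is d⁶ (9 − 3 = 6).
With Δₒ < P the complex is high-spin.
That gives t₂g⁴ eg².
Orbital CFSE = -0.4Δₒ = -0.4 × 20500 = -8200 cm⁻¹.
High-spin has no excess pairs, so no pairing correction applies.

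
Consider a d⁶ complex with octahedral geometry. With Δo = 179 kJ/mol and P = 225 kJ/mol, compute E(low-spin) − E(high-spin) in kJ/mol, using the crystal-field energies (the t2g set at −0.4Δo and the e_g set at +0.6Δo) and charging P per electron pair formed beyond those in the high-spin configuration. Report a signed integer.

In the high-spin limit (t2g^4 e_g^2) the orbital term is -0.4Δo = -72 kJ/mol, with no excess pairing.
Low-spin: t2g^6 e_g^0, orbital CFSE = -2.4Δo = -430 kJ/mol; plus 2 excess pairs × P = +450 kJ/mol; total 20 kJ/mol.
The difference is 20 − (-72) = 92 kJ/mol, so high-spin lies lower.

92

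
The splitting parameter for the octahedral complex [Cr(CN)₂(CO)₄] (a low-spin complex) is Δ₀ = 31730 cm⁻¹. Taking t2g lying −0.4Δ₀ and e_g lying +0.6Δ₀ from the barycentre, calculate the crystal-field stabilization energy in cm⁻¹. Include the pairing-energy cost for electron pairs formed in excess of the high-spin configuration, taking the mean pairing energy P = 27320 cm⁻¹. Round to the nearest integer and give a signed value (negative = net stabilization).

Ligand charges: 2×(-1) from CN⁻ and 4×(+0) from CO sum to -2; with overall charge +0, Cr is +2.
Cr²⁺: group 6, so d-count = 6 − 2 = 4.
Electron filling gives t2g^4 e_g^0.
The orbital stabilization is -1.6Δ₀ = -1.6 × 31730 = -50768 cm⁻¹.
Pairing penalty: 1 pair vs 0 in the high-spin reference → 1 extra × P = 27320 cm⁻¹.
Net CFSE = -50768 + 27320 = -23448 cm⁻¹.

-23448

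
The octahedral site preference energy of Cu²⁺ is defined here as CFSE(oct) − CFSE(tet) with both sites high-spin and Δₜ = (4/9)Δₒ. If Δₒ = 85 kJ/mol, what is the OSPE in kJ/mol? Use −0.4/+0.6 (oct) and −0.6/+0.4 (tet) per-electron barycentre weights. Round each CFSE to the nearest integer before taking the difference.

Cu sits in group 11; removing 2 electrons leaves Cu²⁺ with 11 − 2 = 9 d electrons.
Octahedral (high-spin): t₂g⁶ eg³, CFSE = 6(−0.4) + 3(+0.6) = -0.6Δₒ = -0.6 × 85 = -51 kJ/mol.
Tetrahedral: e⁴ t₂⁵, CFSE = 4(−0.6) + 5(+0.4) = -0.4Δₜ = -0.4 × (4/9) × 85 = -15 kJ/mol.
OSPE = -51 − (-15) = -36 kJ/mol.

-36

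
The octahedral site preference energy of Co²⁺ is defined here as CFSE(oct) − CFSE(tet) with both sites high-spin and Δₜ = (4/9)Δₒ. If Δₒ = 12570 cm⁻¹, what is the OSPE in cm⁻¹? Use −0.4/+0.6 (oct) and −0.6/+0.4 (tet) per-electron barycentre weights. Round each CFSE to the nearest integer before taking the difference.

-3352

Co²⁺: group 9, so d-count = 9 − 2 = 7.
Octahedral (high-spin): t₂g⁵ eg², CFSE = 5(−0.4) + 2(+0.6) = -0.8Δₒ = -0.8 × 12570 = -10056 cm⁻¹.
Tetrahedral e⁴ t₂³ gives -1.2Δₜ = -1.2 × (4/9) × 12570 = -6704 cm⁻¹.
OSPE = -10056 − (-6704) = -3352 cm⁻¹.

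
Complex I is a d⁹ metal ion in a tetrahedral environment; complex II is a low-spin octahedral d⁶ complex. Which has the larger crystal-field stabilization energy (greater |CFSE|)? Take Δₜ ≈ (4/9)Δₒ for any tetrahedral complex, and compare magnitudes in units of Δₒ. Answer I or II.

I: Tetrahedral splitting is small, so the complex is high-spin; e^4 t2^5, CFSE = -0.4Δₜ ≈ -0.18Δₒ.
II: t₂g⁶ eg⁰, CFSE = -2.4Δₒ.
So II has the larger |CFSE|.

II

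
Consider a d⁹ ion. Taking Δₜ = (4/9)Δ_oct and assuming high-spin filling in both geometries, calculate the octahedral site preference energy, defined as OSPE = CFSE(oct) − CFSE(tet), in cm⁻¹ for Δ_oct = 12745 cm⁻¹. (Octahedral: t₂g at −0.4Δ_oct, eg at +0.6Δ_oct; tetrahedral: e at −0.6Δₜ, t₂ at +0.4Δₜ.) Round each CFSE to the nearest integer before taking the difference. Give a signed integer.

Octahedral high-spin t₂g⁶ eg³: CFSE = -0.6 × 12745 = -7647 cm⁻¹.
In a tetrahedral site the filling is e⁴ t₂⁵: CFSE(tet) = -0.4Δₜ = -0.4 × (4/9)(12745) = -2266 cm⁻¹.
OSPE = CFSE(oct) − CFSE(tet) = -7647 − (-2266) = -5381 cm⁻¹.

-5381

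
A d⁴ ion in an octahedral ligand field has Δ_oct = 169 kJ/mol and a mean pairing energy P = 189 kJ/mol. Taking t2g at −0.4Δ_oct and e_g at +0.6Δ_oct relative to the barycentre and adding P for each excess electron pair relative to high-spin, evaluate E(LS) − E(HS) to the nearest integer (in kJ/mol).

20

In the high-spin limit (t2g^3 e_g^1) the orbital term is -0.6Δ_oct = -101 kJ/mol, with no excess pairing.
Low-spin: t2g^4 e_g^0, orbital CFSE = -1.6Δ_oct = -270 kJ/mol; plus 1 excess pair × P = +189 kJ/mol; total -81 kJ/mol.
E(LS) − E(HS) = -81 − (-101) = 20 kJ/mol.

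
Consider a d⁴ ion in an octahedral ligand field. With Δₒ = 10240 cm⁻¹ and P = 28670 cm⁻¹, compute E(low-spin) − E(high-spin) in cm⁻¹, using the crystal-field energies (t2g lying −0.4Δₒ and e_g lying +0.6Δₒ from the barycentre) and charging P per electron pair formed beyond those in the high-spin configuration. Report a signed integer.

18430

In the high-spin limit (t2g^3 e_g^1) the orbital term is -0.6Δₒ = -6144 cm⁻¹, with no excess pairing.
For low-spin the configuration is t2g^4 e_g^0: orbital energy -1.6 × 10240 = -16384 cm⁻¹, and 1 additional pair relative to high-spin adds 28670 cm⁻¹, giving 12286 cm⁻¹.
Thus E(LS) − E(HS) = 18430 cm⁻¹.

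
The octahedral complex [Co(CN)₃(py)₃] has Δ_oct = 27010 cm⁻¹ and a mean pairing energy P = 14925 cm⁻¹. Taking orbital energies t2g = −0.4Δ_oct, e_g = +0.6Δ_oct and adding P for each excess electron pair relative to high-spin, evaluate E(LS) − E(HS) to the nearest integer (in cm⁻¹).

Ligand charges: 3×(-1) from CN⁻ and 3×(+0) from py sum to -3; with overall charge +0, Co is +3.
Co sits in group 9; removing 3 electrons leaves Co³⁺ with 9 − 3 = 6 d electrons.
High-spin: t2g^4 e_g^2, CFSE = -0.4Δ_oct = -10804 cm⁻¹.
For low-spin the configuration is t2g^6 e_g^0: orbital energy -2.4 × 27010 = -64824 cm⁻¹, and 2 additional pairs relative to high-spin add 29850 cm⁻¹, giving -34974 cm⁻¹.
The difference is -34974 − (-10804) = -24170 cm⁻¹, so low-spin lies lower.

-24170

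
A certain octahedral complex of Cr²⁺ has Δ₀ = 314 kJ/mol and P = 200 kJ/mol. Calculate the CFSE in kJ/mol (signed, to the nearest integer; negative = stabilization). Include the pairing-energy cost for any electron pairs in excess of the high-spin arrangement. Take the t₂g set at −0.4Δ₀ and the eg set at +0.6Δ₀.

Cr²⁺: group 6, so d-count = 6 − 2 = 4.
Δ₀ > P, so pairing is preferred: the ground state is low-spin.
Configuration: t₂g⁴ eg⁰.
Orbital CFSE = -1.6Δ₀ = -1.6 × 314 = -502 kJ/mol.
Excess pairs vs high-spin: 1 − 0 = 1; pairing cost = +200 kJ/mol.
Net CFSE = -502 + 200 = -302 kJ/mol.

-302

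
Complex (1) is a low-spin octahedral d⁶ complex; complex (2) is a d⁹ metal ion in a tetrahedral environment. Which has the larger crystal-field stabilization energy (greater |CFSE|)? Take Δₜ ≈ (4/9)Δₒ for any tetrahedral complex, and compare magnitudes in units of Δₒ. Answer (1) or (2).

(1): t2g^6 e_g^0, CFSE = -2.4Δₒ.
(2): Tetrahedral fields are weak (Δₜ ≈ 4/9 Δₒ), so electrons fill high-spin; e^4 t2^5, CFSE = -0.4Δₜ ≈ -0.18Δₒ.
So (1) has the larger |CFSE|.

(1)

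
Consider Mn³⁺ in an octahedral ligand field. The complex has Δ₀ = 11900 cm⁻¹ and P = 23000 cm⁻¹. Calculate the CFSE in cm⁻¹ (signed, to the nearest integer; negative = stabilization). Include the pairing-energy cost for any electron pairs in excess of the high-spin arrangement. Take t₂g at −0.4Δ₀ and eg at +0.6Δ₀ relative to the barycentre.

-7140

Mn is in group 7, so Mn³⁺ is d⁴ (7 − 3 = 4).
Since Δ₀ = 11900 cm⁻¹ < P = 23000 cm⁻¹, the complex adopts the high-spin configuration.
Configuration: t₂g³ eg¹.
Orbital CFSE = -0.6Δ₀ = -0.6 × 11900 = -7140 cm⁻¹.
High-spin has no excess pairs, so no pairing correction applies.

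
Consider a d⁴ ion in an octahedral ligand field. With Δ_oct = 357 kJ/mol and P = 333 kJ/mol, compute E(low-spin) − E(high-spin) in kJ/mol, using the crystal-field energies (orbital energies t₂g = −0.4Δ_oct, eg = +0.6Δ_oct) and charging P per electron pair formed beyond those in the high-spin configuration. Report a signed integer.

-24

High-spin: t₂g³ eg¹, CFSE = -0.6Δ_oct = -214 kJ/mol.
Low-spin t₂g⁴ eg⁰ gives -1.6Δ_oct = -571 kJ/mol, but forming 1 extra pair costs 1P = 333 kJ/mol, so E(LS) = -571 + 333 = -238 kJ/mol.
E(LS) − E(HS) = -238 − (-214) = -24 kJ/mol.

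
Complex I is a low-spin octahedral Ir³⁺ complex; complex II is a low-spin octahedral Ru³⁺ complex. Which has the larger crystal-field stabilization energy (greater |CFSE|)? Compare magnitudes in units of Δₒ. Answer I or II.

I

I: Group 9 minus oxidation state +3 gives a d⁶ configuration for Ir³⁺; t₂g⁶ eg⁰, CFSE = -2.4Δₒ.
II: Group 8 minus oxidation state +3 gives a d⁵ configuration for Ru³⁺; t₂g⁵ eg⁰, CFSE = -2.0Δₒ.
So I has the larger |CFSE|.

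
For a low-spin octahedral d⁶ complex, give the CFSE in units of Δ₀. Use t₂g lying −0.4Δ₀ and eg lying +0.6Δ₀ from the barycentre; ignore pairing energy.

Configuration: t₂g⁶ eg⁰.
CFSE = 6(-0.4Δ₀) + 0(0.6Δ₀) = -2.4Δ₀ + 0.0Δ₀ = -2.4Δ₀.

-2.4 Δ₀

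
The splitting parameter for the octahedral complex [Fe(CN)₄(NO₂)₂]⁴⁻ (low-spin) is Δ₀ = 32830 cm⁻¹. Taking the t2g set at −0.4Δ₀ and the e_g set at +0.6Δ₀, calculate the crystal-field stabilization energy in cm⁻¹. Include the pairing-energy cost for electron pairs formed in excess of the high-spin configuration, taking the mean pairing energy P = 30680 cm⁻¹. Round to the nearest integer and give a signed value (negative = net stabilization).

Ligand charges: 4×(-1) from CN⁻ and 2×(-1) from NO₂⁻ sum to -6; with overall charge -4, Fe is +2.
Fe sits in group 8; removing 2 electrons leaves Fe²⁺ with 8 − 2 = 6 d electrons.
Configuration: t2g^6 e_g^0.
The orbital stabilization is -2.4Δ₀ = -2.4 × 32830 = -78792 cm⁻¹.
Pairing penalty: 3 pairs vs 1 in the high-spin reference → 2 extra × P = 61360 cm⁻¹.
Overall CFSE = -78792 + 61360 = -17432 cm⁻¹.

-17432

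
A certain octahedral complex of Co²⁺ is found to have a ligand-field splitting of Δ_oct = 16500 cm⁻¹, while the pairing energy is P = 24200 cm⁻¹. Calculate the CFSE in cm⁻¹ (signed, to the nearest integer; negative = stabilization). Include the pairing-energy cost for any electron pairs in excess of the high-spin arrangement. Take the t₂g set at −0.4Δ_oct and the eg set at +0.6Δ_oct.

-13200

Co²⁺: group 9, so d-count = 9 − 2 = 7.
Δ_oct < P, so pairing is avoided: the ground state is high-spin.
That gives t₂g⁵ eg².
Orbital CFSE = -0.8Δ_oct = -0.8 × 16500 = -13200 cm⁻¹.
High-spin has no excess pairs, so no pairing correction applies.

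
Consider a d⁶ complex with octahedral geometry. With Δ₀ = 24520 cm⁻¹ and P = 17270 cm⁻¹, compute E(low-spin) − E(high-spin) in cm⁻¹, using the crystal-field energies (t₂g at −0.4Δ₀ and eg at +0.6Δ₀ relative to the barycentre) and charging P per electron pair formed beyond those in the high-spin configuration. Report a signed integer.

In the high-spin limit (t₂g⁴ eg²) the orbital term is -0.4Δ₀ = -9808 cm⁻¹, with no excess pairing.
Low-spin t₂g⁶ eg⁰ gives -2.4Δ₀ = -58848 cm⁻¹, but forming 2 extra pairs costs 2P = 34540 cm⁻¹, so E(LS) = -58848 + 34540 = -24308 cm⁻¹.
The difference is -24308 − (-9808) = -14500 cm⁻¹, so low-spin lies lower.

-14500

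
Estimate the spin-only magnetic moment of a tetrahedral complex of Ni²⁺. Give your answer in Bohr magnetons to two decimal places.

2.83 Bohr magnetons

Ni sits in group 10; removing 2 electrons leaves Ni²⁺ with 10 − 2 = 8 d electrons.
With tetrahedral geometry the complex is necessarily high-spin.
Configuration: e⁴ t₂⁴ → 2 unpaired electrons.
μ(spin-only) = √[2(2+2)] = √8 ≈ 2.83 Bohr magnetons.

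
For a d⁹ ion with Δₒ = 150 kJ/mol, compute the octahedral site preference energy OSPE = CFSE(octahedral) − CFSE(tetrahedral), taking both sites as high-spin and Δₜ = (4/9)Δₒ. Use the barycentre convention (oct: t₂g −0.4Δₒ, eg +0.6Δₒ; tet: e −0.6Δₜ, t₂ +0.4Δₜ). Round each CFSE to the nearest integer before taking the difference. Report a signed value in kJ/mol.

Octahedral (high-spin): t₂g⁶ eg³, CFSE = 6(−0.4) + 3(+0.6) = -0.6Δₒ = -0.6 × 150 = -90 kJ/mol.
Tetrahedral e⁴ t₂⁵ gives -0.4Δₜ = -0.4 × (4/9) × 150 = -27 kJ/mol.
OSPE = CFSE(oct) − CFSE(tet) = -90 − (-27) = -63 kJ/mol.

-63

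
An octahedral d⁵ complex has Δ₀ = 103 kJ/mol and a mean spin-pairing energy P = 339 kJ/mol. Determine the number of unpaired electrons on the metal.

5

With Δ₀ < P the complex is high-spin.
That gives t₂g³ eg².
Unpaired electrons: 5.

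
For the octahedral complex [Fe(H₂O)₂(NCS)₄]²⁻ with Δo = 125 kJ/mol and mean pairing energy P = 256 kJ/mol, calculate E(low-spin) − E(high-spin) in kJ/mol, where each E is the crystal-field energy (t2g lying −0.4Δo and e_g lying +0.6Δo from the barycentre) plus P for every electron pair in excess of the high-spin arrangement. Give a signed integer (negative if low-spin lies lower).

262

Ligand charges: 2×(+0) from H₂O and 4×(-1) from NCS⁻ sum to -4; with overall charge -2, Fe is +2.
Fe sits in group 8; removing 2 electrons leaves Fe²⁺ with 8 − 2 = 6 d electrons.
In the high-spin limit (t2g^4 e_g^2) the orbital term is -0.4Δo = -50 kJ/mol, with no excess pairing.
Low-spin t2g^6 e_g^0 gives -2.4Δo = -300 kJ/mol, but forming 2 extra pairs costs 2P = 512 kJ/mol, so E(LS) = -300 + 512 = 212 kJ/mol.
E(LS) − E(HS) = 212 − (-50) = 262 kJ/mol.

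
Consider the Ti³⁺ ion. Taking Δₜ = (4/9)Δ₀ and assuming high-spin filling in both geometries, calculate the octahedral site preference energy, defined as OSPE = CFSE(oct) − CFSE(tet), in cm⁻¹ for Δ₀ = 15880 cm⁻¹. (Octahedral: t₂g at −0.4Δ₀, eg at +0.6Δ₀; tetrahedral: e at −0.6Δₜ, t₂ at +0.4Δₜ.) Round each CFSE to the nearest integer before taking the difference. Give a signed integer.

-2117

Ti sits in group 4; removing 3 electrons leaves Ti³⁺ with 4 − 3 = 1 d electrons.
Octahedral high-spin t₂g¹ eg⁰: CFSE = -0.4 × 15880 = -6352 cm⁻¹.
In a tetrahedral site the filling is e¹ t₂⁰: CFSE(tet) = -0.6Δₜ = -0.6 × (4/9)(15880) = -4235 cm⁻¹.
OSPE = CFSE(oct) − CFSE(tet) = -6352 − (-4235) = -2117 cm⁻¹.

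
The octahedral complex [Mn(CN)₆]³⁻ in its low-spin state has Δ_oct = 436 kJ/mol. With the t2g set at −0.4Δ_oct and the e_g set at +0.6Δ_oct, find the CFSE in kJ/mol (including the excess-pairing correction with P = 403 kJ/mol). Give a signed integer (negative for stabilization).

-295

Each CN⁻ contributes -1; 6 × (-1) = -6. With overall charge -3, Mn is in the +3 oxidation state.
Mn is in group 7, so Mn³⁺ is d⁴ (7 − 3 = 4).
Configuration: t2g^4 e_g^0.
CFSE(orbital) = 4×(-0.4Δ_oct) + 0×(0.6Δ_oct) = -1.6Δ_oct; with Δ_oct = 436 kJ/mol that is -698 kJ/mol.
Relative to high-spin t2g^3 e_g^1 (0 paired), the low-spin configuration has 1 additional pair, contributing +1 × 403 = +403 kJ/mol.
Combining: -698 + 403 = -295 kJ/mol.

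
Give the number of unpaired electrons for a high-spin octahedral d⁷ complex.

3

Configuration: t₂g⁵ eg², giving 3 unpaired electrons.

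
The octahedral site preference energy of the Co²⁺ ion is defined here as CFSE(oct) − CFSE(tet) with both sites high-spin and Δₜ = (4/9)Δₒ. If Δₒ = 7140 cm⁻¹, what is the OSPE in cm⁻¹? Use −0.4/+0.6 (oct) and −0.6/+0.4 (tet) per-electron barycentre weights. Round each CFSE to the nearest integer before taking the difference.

Co²⁺: group 9, so d-count = 9 − 2 = 7.
Octahedral (high-spin): t2g^5 e_g^2, CFSE = 5(−0.4) + 2(+0.6) = -0.8Δₒ = -0.8 × 7140 = -5712 cm⁻¹.
Tetrahedral e^4 t2^3 gives -1.2Δₜ = -1.2 × (4/9) × 7140 = -3808 cm⁻¹.
OSPE = -5712 − (-3808) = -1904 cm⁻¹.

-1904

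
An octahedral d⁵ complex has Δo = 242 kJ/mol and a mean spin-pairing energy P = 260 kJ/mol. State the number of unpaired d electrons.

Δo < P, so pairing is avoided: the ground state is high-spin.
That gives t₂g³ eg².
Unpaired electrons: 5.

5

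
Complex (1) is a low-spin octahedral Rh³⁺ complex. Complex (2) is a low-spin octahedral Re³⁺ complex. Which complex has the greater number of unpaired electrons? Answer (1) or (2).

(2)

(1): Rh is in group 9, so Rh³⁺ is d⁶ (9 − 3 = 6); t₂g⁶ eg⁰ → 0 unpaired.
(2): Re³⁺: group 7, so d-count = 7 − 3 = 4; t2g^4 e_g^0 → 2 unpaired.
So (2) has more unpaired electrons.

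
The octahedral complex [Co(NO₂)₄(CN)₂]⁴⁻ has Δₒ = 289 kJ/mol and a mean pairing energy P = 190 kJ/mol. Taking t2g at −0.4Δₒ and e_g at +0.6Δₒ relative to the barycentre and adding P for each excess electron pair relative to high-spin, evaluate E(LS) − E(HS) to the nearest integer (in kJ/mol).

Ligand charges: 4×(-1) from NO₂⁻ and 2×(-1) from CN⁻ sum to -6; with overall charge -4, Co is +2.
Co sits in group 9; removing 2 electrons leaves Co²⁺ with 9 − 2 = 7 d electrons.
In the high-spin limit (t2g^5 e_g^2) the orbital term is -0.8Δₒ = -231 kJ/mol, with no excess pairing.
Low-spin: t2g^6 e_g^1, orbital CFSE = -1.8Δₒ = -520 kJ/mol; plus 1 excess pair × P = +190 kJ/mol; total -330 kJ/mol.
Thus E(LS) − E(HS) = -99 kJ/mol.

-99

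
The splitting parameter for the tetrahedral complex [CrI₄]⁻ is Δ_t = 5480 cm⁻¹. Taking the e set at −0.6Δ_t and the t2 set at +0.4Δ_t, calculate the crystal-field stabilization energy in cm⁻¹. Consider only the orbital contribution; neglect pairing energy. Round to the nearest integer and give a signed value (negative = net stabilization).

Each I⁻ contributes -1; 4 × (-1) = -4. With overall charge -1, Cr is in the +3 oxidation state.
Cr³⁺: group 6, so d-count = 6 − 3 = 3.
With tetrahedral geometry the complex is necessarily high-spin.
Electron filling gives e^2 t2^1.
Orbital CFSE = 2(-0.6) + 1(0.4) = -0.8Δ_t = -0.8 × 5480 = -4384 cm⁻¹.

-4384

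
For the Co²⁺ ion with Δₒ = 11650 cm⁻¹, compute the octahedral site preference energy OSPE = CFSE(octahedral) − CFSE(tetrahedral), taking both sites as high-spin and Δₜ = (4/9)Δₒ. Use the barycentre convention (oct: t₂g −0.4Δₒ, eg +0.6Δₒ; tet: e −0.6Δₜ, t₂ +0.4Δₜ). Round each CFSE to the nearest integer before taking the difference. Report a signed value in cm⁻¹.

Group 9 minus oxidation state +2 gives a d⁷ configuration for Co²⁺.
In an octahedral site d⁷ (HS) is t2g^5 e_g^2, giving CFSE(oct) = -0.8Δₒ = -9320 cm⁻¹.
Tetrahedral e^4 t2^3 gives -1.2Δₜ = -1.2 × (4/9) × 11650 = -6213 cm⁻¹.
Subtracting, OSPE = -9320 − (-6213) = -3107 cm⁻¹.

-3107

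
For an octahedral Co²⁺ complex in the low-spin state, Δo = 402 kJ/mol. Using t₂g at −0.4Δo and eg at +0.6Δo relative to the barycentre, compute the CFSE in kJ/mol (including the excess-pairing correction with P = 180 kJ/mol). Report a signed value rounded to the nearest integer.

-544

Co is in group 9, so Co²⁺ is d⁷ (9 − 2 = 7).
Configuration: t₂g⁶ eg¹.
CFSE(orbital) = 6×(-0.4Δo) + 1×(0.6Δo) = -1.8Δo; with Δo = 402 kJ/mol that is -724 kJ/mol.
Relative to high-spin t₂g⁵ eg² (2 paired), the low-spin configuration has 1 additional pair, contributing +1 × 180 = +180 kJ/mol.
Net CFSE = -724 + 180 = -544 kJ/mol.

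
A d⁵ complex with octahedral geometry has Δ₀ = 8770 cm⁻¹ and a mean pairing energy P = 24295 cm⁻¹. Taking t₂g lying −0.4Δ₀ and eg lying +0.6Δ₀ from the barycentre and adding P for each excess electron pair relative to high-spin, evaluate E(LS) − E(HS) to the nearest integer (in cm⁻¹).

In the high-spin limit (t₂g³ eg²) the orbital term is 0.0Δ₀ = 0 cm⁻¹, with no excess pairing.
Low-spin t₂g⁵ eg⁰ gives -2.0Δ₀ = -17540 cm⁻¹, but forming 2 extra pairs costs 2P = 48590 cm⁻¹, so E(LS) = -17540 + 48590 = 31050 cm⁻¹.
E(LS) − E(HS) = 31050 − (0) = 31050 cm⁻¹.

31050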